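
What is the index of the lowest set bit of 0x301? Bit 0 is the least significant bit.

0

0x301 = 1100000001
Trailing zeros: 0, so the lowest set bit is bit 0 (value 1).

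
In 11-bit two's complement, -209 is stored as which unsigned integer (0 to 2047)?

1839

209 in 11 bits: 00011010001
Invert: 11100101110
Add 1:  11100101111 = 1839
(Check: 2^11 - 209 = 2048 - 209 = 1839.)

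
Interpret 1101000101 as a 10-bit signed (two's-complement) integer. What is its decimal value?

-187

pattern = 1101000101 (MSB is 1 ⇒ negative)
Invert: 0010111010, add 1 → 0010111011 = 187, so the value is -187.
(Equivalently: 837 - 2^10 = 837 - 1024 = -187.)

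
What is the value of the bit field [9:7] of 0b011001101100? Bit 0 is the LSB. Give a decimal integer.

4

v = 011001101100
Shift right by 7: 01100
Mask low 3 bits: 100 = 4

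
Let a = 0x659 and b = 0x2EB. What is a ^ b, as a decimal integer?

1202

0x659 = 11001011001
0x2EB = 01011101011
XOR → 10010110010 = 1202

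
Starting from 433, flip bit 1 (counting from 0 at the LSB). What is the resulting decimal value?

435

x = 0110110001
bit 1 is currently 0; toggle it via x ^ (1 << 1) = x ^ 2
→ 0110110011 = 435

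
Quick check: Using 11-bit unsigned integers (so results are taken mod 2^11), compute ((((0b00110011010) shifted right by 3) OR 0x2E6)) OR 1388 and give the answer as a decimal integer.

2047

0b00110011010 = 00110011010
→ shifted right by 3 → 00000110011 = 51
0x2E6 = 01011100110
→ OR → 01011110111 = 759
1388 = 10101101100
→ OR → 11111111111 = 2047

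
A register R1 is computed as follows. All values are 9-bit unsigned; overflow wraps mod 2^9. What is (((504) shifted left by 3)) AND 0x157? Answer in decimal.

320

504 = 111111000
→ shifted left by 3 (mod 2^9) → 111000000 = 448
0x157 = 101010111
→ AND → 101000000 = 320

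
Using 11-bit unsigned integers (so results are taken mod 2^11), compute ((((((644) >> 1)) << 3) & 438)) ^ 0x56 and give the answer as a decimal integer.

70

644 = 01010000100
→ >> 1 → 00101000010 = 322
→ << 3 (mod 2^11) → 01000010000 = 528
438 = 00110110110
→ & → 00000010000 = 16
0x56 = 00001010110
→ ^ → 00001000110 = 70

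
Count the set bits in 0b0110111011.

7

n = 110111011
Count the 1s: 1 + 1 + 1 + 1 + 1 + 1 + 1 = 7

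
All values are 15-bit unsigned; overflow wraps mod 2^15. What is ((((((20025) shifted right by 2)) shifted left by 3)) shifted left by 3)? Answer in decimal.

25472

20025 = 100111000111001
→ shifted right by 2 → 001001110001110 = 5006
→ shifted left by 3 (mod 2^15) → 001110001110000 = 7280
→ shifted left by 3 (mod 2^15) → 110001110000000 = 25472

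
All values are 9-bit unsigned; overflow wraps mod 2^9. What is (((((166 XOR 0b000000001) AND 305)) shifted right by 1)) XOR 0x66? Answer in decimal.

118

166 = 010100110
0b000000001 = 000000001
→ XOR → 010100111 = 167
305 = 100110001
→ AND → 000100001 = 33
→ shifted right by 1 → 000010000 = 16
0x66 = 001100110
→ XOR → 001110110 = 118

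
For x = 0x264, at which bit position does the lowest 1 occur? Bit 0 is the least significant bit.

2

0x264 = 1001100100
Trailing zeros: 2, so the lowest set bit is bit 2 (value 4).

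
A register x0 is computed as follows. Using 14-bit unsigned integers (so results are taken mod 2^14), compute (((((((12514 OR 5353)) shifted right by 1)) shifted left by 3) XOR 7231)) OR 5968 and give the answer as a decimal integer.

8151

12514 = 11000011100010
5353 = 01010011101001
→ OR → 11010011101011 = 13547
→ shifted right by 1 → 01101001110101 = 6773
→ shifted left by 3 (mod 2^14) → 01001110101000 = 5032
7231 = 01110000111111
→ XOR → 00111110010111 = 3991
5968 = 01011101010000
→ OR → 01111111010111 = 8151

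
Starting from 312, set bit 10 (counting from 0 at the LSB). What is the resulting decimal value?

x = 00100111000
bit 10 is currently 0; set it via x | (1 << 10) = x | 1024
→ 10100111000 = 1336

1336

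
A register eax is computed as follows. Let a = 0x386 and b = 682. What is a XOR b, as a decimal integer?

0x386 = 1110000110
682 = 1010101010
XOR → 0100101100 = 300

300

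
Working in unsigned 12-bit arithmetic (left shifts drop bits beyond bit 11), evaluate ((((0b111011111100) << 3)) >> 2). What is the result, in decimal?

0b111011111100 = 111011111100
→ << 3 (mod 2^12) → 011111100000 = 2016
→ >> 2 → 000111111000 = 504

504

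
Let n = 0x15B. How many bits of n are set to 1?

0x15B = 101011011
Count the 1s: 1 + 1 + 1 + 1 + 1 + 1 = 6

6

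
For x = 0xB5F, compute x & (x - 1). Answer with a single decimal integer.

x = 101101011111 = 2911
x - 1 = 101101011110
AND   = 101101011110 = 2910
(x & (x - 1) clears the lowest set bit of x.)

2910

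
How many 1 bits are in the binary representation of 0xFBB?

10

0xFBB = 111110111011
Count the 1s: 1 + 1 + 1 + 1 + 1 + 1 + 1 + 1 + 1 + 1 = 10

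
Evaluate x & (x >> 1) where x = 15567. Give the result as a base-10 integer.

7239

x = 11110011001111 = 15567
x>>1 = 01111001100111
AND  = 01110001000111 = 7239
(x & (x >> 1) has a 1 wherever x has two consecutive 1 bits.)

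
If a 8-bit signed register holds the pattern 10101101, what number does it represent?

-83

pattern = 10101101 (MSB is 1 ⇒ negative)
Invert: 01010010, add 1 → 01010011 = 83, so the value is -83.
(Equivalently: 173 - 2^8 = 173 - 256 = -83.)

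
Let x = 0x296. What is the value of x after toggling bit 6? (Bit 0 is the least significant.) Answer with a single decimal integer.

726

x = 1010010110
bit 6 is currently 0; toggle it via x ^ (1 << 6) = x ^ 64
→ 1011010110 = 726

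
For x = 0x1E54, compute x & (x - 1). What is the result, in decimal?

x = 1111001010100 = 7764
x - 1 = 1111001010011
AND   = 1111001010000 = 7760
(x & (x - 1) clears the lowest set bit of x.)

7760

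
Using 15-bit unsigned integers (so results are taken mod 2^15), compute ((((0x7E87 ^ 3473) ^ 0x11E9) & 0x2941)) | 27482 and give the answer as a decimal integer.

0x7E87 = 111111010000111
3473 = 000110110010001
→ ^ → 111001100010110 = 29462
0x11E9 = 001000111101001
→ ^ → 110001011111111 = 25343
0x2941 = 010100101000001
→ & → 010000001000001 = 8257
27482 = 110101101011010
→ | → 110101101011011 = 27483

27483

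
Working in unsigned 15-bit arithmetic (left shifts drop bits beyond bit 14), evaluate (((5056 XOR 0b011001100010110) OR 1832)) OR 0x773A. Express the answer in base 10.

5056 = 001001111000000
0b011001100010110 = 011001100010110
→ XOR → 010000011010110 = 8406
1832 = 000011100101000
→ OR → 010011111111110 = 10238
0x773A = 111011100111010
→ OR → 111011111111110 = 30718

30718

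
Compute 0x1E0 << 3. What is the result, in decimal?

3840

0x1E0 = 000111100000
shift left by 3 → 111100000000 = 3840
(equivalently, 480 × 2^3 = 480 × 8)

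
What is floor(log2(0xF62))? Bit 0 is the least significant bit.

0xF62 = 111101100010
The topmost 1 is at position 11 (since 2^11 = 2048 ≤ 3938 < 4096).

11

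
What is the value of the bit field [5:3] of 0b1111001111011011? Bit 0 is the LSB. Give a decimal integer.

v = 1111001111011011
Shift right by 3: 1111001111011
Mask low 3 bits: 011 = 3

3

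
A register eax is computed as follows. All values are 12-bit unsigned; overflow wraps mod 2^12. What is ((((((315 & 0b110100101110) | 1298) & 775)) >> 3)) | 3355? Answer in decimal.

3387

315 = 000100111011
0b110100101110 = 110100101110
→ & → 000100101010 = 298
1298 = 010100010010
→ | → 010100111010 = 1338
775 = 001100000111
→ & → 000100000010 = 258
→ >> 3 → 000000100000 = 32
3355 = 110100011011
→ | → 110100111011 = 3387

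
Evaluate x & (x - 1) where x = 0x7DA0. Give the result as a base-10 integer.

x = 111110110100000 = 32160
x - 1 = 111110110011111
AND   = 111110110000000 = 32128
(x & (x - 1) clears the lowest set bit of x.)

32128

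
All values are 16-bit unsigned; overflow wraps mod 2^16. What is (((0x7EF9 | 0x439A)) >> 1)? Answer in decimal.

0x7EF9 = 0111111011111001
0x439A = 0100001110011010
→ | → 0111111111111011 = 32763
→ >> 1 → 0011111111111101 = 16381

16381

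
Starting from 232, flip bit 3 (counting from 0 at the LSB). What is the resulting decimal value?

x = 011101000
bit 3 is currently 1; toggle it via x ^ (1 << 3) = x ^ 8
→ 011100000 = 224

224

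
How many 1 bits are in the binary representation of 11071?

11071 = 10101100111111
Count the 1s: 1 + 1 + 1 + 1 + 1 + 1 + 1 + 1 + 1 + 1 = 10

10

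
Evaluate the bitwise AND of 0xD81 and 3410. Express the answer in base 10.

3328

0xD81 = 110110000001
3410 = 110101010010
AND → 110100000000 = 3328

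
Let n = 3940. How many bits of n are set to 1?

3940 = 111101100100
Count the 1s: 1 + 1 + 1 + 1 + 1 + 1 + 1 = 7

7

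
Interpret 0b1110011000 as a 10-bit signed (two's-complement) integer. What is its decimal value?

-104

pattern = 1110011000 (MSB is 1 ⇒ negative)
Invert: 0001100111, add 1 → 0001101000 = 104, so the value is -104.
(Equivalently: 920 - 2^10 = 920 - 1024 = -104.)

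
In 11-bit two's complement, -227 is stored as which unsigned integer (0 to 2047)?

1821

227 in 11 bits: 00011100011
Invert: 11100011100
Add 1:  11100011101 = 1821
(Check: 2^11 - 227 = 2048 - 227 = 1821.)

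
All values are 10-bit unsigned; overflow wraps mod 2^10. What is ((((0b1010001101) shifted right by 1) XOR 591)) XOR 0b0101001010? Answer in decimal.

0b1010001101 = 1010001101
→ shifted right by 1 → 0101000110 = 326
591 = 1001001111
→ XOR → 1100001001 = 777
0b0101001010 = 0101001010
→ XOR → 1001000011 = 579

579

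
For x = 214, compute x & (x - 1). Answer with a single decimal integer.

212

x = 11010110 = 214
x - 1 = 11010101
AND   = 11010100 = 212
(x & (x - 1) clears the lowest set bit of x.)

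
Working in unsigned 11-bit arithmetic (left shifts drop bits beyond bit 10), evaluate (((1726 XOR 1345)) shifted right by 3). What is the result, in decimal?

127

1726 = 11010111110
1345 = 10101000001
→ XOR → 01111111111 = 1023
→ shifted right by 3 → 00001111111 = 127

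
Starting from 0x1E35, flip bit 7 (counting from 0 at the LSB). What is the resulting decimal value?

x = 01111000110101
bit 7 is currently 0; toggle it via x ^ (1 << 7) = x ^ 128
→ 01111010110101 = 7861

7861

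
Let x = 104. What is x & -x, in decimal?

x = 1101000 = 104
-x (two's complement) = …0011000
AND   = 0001000 = 8
(x & -x isolates the lowest set bit of x.)

8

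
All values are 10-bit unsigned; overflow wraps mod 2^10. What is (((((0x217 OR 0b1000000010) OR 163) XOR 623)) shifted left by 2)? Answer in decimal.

864

0x217 = 1000010111
0b1000000010 = 1000000010
→ OR → 1000010111 = 535
163 = 0010100011
→ OR → 1010110111 = 695
623 = 1001101111
→ XOR → 0011011000 = 216
→ shifted left by 2 (mod 2^10) → 1101100000 = 864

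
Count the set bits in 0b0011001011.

5

n = 11001011
Count the 1s: 1 + 1 + 1 + 1 + 1 = 5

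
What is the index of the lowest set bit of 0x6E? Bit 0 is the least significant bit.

0x6E = 1101110
Trailing zeros: 1, so the lowest set bit is bit 1 (value 2).

1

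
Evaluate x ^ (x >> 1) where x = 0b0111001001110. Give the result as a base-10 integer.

2409

x = 111001001110 = 3662
x>>1 = 011100100111
XOR  = 100101101001 = 2409
(x ^ (x >> 1) gives the standard binary-reflected Gray code of x.)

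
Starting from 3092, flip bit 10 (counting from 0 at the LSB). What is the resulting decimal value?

2068

x = 110000010100
bit 10 is currently 1; toggle it via x ^ (1 << 10) = x ^ 1024
→ 100000010100 = 2068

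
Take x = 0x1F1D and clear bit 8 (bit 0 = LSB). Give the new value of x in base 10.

x = 01111100011101
bit 8 is currently 1; clear it via x & ~(1 << 8) = x & ~256
→ 01111000011101 = 7709

7709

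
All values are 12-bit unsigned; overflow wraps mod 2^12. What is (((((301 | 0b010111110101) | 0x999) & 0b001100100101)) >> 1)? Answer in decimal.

146

301 = 000100101101
0b010111110101 = 010111110101
→ | → 010111111101 = 1533
0x999 = 100110011001
→ | → 110111111101 = 3581
0b001100100101 = 001100100101
→ & → 000100100101 = 293
→ >> 1 → 000010010010 = 146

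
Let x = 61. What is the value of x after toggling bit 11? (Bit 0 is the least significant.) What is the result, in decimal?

x = 0000000111101
bit 11 is currently 0; toggle it via x ^ (1 << 11) = x ^ 2048
→ 0100000111101 = 2109

2109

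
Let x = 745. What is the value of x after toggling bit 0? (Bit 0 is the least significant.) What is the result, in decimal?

744

x = 1011101001
bit 0 is currently 1; toggle it via x ^ (1 << 0) = x ^ 1
→ 1011101000 = 744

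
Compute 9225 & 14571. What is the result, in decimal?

9225 = 10010000001001
14571 = 11100011101011
AND → 10000000001001 = 8201

8201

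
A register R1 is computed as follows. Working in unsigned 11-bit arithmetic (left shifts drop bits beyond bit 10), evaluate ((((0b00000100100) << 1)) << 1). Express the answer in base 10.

0b00000100100 = 00000100100
→ << 1 (mod 2^11) → 00001001000 = 72
→ << 1 (mod 2^11) → 00010010000 = 144

144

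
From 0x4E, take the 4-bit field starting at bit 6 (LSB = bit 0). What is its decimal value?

v = 0001001110
Shift right by 6: 0001
Mask low 4 bits: 0001 = 1

1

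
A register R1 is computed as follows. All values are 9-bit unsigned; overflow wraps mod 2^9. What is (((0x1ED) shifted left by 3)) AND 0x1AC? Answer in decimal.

0x1ED = 111101101
→ shifted left by 3 (mod 2^9) → 101101000 = 360
0x1AC = 110101100
→ AND → 100101000 = 296

296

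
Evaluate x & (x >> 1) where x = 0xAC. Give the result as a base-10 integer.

4

x = 10101100 = 172
x>>1 = 01010110
AND  = 00000100 = 4
(x & (x >> 1) has a 1 wherever x has two consecutive 1 bits.)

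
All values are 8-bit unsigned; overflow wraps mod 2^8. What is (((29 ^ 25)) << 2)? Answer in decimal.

29 = 00011101
25 = 00011001
→ ^ → 00000100 = 4
→ << 2 (mod 2^8) → 00010000 = 16

16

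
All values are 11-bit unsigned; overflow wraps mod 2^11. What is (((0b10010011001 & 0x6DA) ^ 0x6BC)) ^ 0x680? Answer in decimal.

0b10010011001 = 10010011001
0x6DA = 11011011010
→ & → 10010011000 = 1176
0x6BC = 11010111100
→ ^ → 01000100100 = 548
0x680 = 11010000000
→ ^ → 10010100100 = 1188

1188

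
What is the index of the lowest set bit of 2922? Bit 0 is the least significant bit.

1

2922 = 101101101010
Trailing zeros: 1, so the lowest set bit is bit 1 (value 2).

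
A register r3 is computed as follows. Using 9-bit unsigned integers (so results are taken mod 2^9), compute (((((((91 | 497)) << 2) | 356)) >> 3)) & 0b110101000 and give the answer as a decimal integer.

91 = 001011011
497 = 111110001
→ | → 111111011 = 507
→ << 2 (mod 2^9) → 111101100 = 492
356 = 101100100
→ | → 111101100 = 492
→ >> 3 → 000111101 = 61
0b110101000 = 110101000
→ & → 000101000 = 40

40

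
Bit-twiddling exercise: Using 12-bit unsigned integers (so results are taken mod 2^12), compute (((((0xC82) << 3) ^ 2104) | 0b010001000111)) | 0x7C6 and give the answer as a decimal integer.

4079

0xC82 = 110010000010
→ << 3 (mod 2^12) → 010000010000 = 1040
2104 = 100000111000
→ ^ → 110000101000 = 3112
0b010001000111 = 010001000111
→ | → 110001101111 = 3183
0x7C6 = 011111000110
→ | → 111111101111 = 4079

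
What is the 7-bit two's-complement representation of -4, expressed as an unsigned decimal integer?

4 in 7 bits: 0000100
Invert: 1111011
Add 1:  1111100 = 124
(Check: 2^7 - 4 = 128 - 4 = 124.)

124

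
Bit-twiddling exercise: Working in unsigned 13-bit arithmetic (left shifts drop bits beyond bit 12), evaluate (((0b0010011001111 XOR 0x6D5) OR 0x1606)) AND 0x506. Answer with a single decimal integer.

1030

0b0010011001111 = 0010011001111
0x6D5 = 0011011010101
→ XOR → 0001000011010 = 538
0x1606 = 1011000000110
→ OR → 1011000011110 = 5662
0x506 = 0010100000110
→ AND → 0010000000110 = 1030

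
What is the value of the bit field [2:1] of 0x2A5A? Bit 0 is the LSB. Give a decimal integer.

1

v = 10101001011010
Shift right by 1: 1010100101101
Mask low 2 bits: 01 = 1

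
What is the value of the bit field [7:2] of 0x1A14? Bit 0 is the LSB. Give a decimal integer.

5

v = 001101000010100
Shift right by 2: 0011010000101
Mask low 6 bits: 000101 = 5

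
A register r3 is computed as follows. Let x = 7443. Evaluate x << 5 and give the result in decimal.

238176

7443 = 000001110100010011
shift left by 5 → 111010001001100000 = 238176
(equivalently, 7443 × 2^5 = 7443 × 32)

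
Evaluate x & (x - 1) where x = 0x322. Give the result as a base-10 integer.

x = 1100100010 = 802
x - 1 = 1100100001
AND   = 1100100000 = 800
(x & (x - 1) clears the lowest set bit of x.)

800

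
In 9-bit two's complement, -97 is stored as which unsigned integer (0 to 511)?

415

97 in 9 bits: 001100001
Invert: 110011110
Add 1:  110011111 = 415
(Check: 2^9 - 97 = 512 - 97 = 415.)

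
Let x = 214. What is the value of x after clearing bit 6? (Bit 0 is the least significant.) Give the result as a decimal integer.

150

x = 11010110
bit 6 is currently 1; clear it via x & ~(1 << 6) = x & ~64
→ 10010110 = 150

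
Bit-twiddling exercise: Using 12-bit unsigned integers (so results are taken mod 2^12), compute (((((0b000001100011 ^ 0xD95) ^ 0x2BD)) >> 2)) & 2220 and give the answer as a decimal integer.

0b000001100011 = 000001100011
0xD95 = 110110010101
→ ^ → 110111110110 = 3574
0x2BD = 001010111101
→ ^ → 111101001011 = 3915
→ >> 2 → 001111010010 = 978
2220 = 100010101100
→ & → 000010000000 = 128

128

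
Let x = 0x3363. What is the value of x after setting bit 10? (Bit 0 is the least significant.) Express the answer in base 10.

14179

x = 11001101100011
bit 10 is currently 0; set it via x | (1 << 10) = x | 1024
→ 11011101100011 = 14179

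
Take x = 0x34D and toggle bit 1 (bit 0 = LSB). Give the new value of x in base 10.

x = 01101001101
bit 1 is currently 0; toggle it via x ^ (1 << 1) = x ^ 2
→ 01101001111 = 847

847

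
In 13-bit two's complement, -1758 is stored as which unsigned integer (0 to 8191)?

1758 in 13 bits: 0011011011110
Invert: 1100100100001
Add 1:  1100100100010 = 6434
(Check: 2^13 - 1758 = 8192 - 1758 = 6434.)

6434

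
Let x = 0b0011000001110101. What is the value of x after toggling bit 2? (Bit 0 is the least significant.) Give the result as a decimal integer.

x = 0011000001110101
bit 2 is currently 1; toggle it via x ^ (1 << 2) = x ^ 4
→ 0011000001110001 = 12401

12401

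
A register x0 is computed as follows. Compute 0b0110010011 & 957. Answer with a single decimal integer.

401

a = 0110010011
957 = 1110111101
AND → 0110010001 = 401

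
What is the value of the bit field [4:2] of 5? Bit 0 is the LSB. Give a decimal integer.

1

v = 00000000101
Shift right by 2: 000000001
Mask low 3 bits: 001 = 1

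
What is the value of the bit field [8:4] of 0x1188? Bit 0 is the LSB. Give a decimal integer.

v = 1000110001000
Shift right by 4: 100011000
Mask low 5 bits: 11000 = 24

24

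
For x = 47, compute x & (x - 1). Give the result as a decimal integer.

x = 101111 = 47
x - 1 = 101110
AND   = 101110 = 46
(x & (x - 1) clears the lowest set bit of x.)

46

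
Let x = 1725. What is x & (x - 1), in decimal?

1724

x = 11010111101 = 1725
x - 1 = 11010111100
AND   = 11010111100 = 1724
(x & (x - 1) clears the lowest set bit of x.)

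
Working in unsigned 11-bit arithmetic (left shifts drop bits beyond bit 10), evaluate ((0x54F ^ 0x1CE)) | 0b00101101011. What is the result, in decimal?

1515

0x54F = 10101001111
0x1CE = 00111001110
→ ^ → 10010000001 = 1153
0b00101101011 = 00101101011
→ | → 10111101011 = 1515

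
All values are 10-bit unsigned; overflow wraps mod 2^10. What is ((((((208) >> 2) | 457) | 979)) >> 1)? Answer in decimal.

511

208 = 0011010000
→ >> 2 → 0000110100 = 52
457 = 0111001001
→ | → 0111111101 = 509
979 = 1111010011
→ | → 1111111111 = 1023
→ >> 1 → 0111111111 = 511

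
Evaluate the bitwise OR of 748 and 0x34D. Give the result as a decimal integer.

1005

748 = 1011101100
0x34D = 1101001101
 OR → 1111101101 = 1005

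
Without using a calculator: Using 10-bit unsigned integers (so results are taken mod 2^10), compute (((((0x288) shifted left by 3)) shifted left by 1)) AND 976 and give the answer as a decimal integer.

0x288 = 1010001000
→ shifted left by 3 (mod 2^10) → 0001000000 = 64
→ shifted left by 1 (mod 2^10) → 0010000000 = 128
976 = 1111010000
→ AND → 0010000000 = 128

128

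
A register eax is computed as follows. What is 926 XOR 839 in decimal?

926 = 1110011110
839 = 1101000111
XOR → 0011011001 = 217

217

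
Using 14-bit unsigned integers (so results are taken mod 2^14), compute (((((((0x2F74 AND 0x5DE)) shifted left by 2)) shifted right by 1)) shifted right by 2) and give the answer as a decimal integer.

682

0x2F74 = 10111101110100
0x5DE = 00010111011110
→ AND → 00010101010100 = 1364
→ shifted left by 2 (mod 2^14) → 01010101010000 = 5456
→ shifted right by 1 → 00101010101000 = 2728
→ shifted right by 2 → 00001010101010 = 682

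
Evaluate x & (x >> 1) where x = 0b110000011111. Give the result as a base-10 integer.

x = 110000011111 = 3103
x>>1 = 011000001111
AND  = 010000001111 = 1039
(x & (x >> 1) has a 1 wherever x has two consecutive 1 bits.)

1039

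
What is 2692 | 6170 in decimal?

2692 = 0101010000100
6170 = 1100000011010
 OR → 1101010011110 = 6814

6814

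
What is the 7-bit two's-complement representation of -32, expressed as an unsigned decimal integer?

32 in 7 bits: 0100000
Invert: 1011111
Add 1:  1100000 = 96
(Check: 2^7 - 32 = 128 - 32 = 96.)

96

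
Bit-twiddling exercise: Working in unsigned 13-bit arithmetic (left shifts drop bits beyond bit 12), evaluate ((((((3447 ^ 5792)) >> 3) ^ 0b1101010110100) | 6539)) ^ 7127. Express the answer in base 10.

536

3447 = 0110101110111
5792 = 1011010100000
→ ^ → 1101111010111 = 7127
→ >> 3 → 0001101111010 = 890
0b1101010110100 = 1101010110100
→ ^ → 1100111001110 = 6606
6539 = 1100110001011
→ | → 1100111001111 = 6607
7127 = 1101111010111
→ ^ → 0001000011000 = 536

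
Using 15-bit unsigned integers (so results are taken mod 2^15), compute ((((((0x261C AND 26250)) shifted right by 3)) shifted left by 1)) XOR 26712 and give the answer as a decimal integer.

0x261C = 010011000011100
26250 = 110011010001010
→ AND → 010011000001000 = 9736
→ shifted right by 3 → 000010011000001 = 1217
→ shifted left by 1 (mod 2^15) → 000100110000010 = 2434
26712 = 110100001011000
→ XOR → 110000111011010 = 25050

25050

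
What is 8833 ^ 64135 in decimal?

55302

8833 = 0010001010000001
64135 = 1111101010000111
XOR → 1101100000000110 = 55302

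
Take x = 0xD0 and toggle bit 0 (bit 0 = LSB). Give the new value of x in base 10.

209

x = 11010000
bit 0 is currently 0; toggle it via x ^ (1 << 0) = x ^ 1
→ 11010001 = 209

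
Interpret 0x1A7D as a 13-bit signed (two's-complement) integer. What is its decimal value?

pattern = 1101001111101 (MSB is 1 ⇒ negative)
Invert: 0010110000010, add 1 → 0010110000011 = 1411, so the value is -1411.
(Equivalently: 6781 - 2^13 = 6781 - 8192 = -1411.)

-1411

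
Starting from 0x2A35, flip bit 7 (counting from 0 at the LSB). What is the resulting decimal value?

x = 10101000110101
bit 7 is currently 0; toggle it via x ^ (1 << 7) = x ^ 128
→ 10101010110101 = 10933

10933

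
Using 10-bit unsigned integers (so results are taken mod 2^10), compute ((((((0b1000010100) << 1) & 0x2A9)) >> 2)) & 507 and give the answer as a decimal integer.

10

0b1000010100 = 1000010100
→ << 1 (mod 2^10) → 0000101000 = 40
0x2A9 = 1010101001
→ & → 0000101000 = 40
→ >> 2 → 0000001010 = 10
507 = 0111111011
→ & → 0000001010 = 10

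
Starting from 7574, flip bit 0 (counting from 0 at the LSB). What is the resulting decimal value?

x = 1110110010110
bit 0 is currently 0; toggle it via x ^ (1 << 0) = x ^ 1
→ 1110110010111 = 7575

7575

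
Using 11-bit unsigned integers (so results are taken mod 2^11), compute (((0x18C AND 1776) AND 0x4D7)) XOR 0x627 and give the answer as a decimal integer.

0x18C = 00110001100
1776 = 11011110000
→ AND → 00010000000 = 128
0x4D7 = 10011010111
→ AND → 00010000000 = 128
0x627 = 11000100111
→ XOR → 11010100111 = 1703

1703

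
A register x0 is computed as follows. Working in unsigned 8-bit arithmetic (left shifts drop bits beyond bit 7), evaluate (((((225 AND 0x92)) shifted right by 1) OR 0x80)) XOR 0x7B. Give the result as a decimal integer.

187

225 = 11100001
0x92 = 10010010
→ AND → 10000000 = 128
→ shifted right by 1 → 01000000 = 64
0x80 = 10000000
→ OR → 11000000 = 192
0x7B = 01111011
→ XOR → 10111011 = 187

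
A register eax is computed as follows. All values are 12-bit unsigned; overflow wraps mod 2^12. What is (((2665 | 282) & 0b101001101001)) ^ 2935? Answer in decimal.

286

2665 = 101001101001
282 = 000100011010
→ | → 101101111011 = 2939
0b101001101001 = 101001101001
→ & → 101001101001 = 2665
2935 = 101101110111
→ ^ → 000100011110 = 286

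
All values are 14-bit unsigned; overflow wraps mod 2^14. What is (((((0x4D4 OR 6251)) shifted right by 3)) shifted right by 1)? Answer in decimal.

0x4D4 = 00010011010100
6251 = 01100001101011
→ OR → 01110011111111 = 7423
→ shifted right by 3 → 00001110011111 = 927
→ shifted right by 1 → 00000111001111 = 463

463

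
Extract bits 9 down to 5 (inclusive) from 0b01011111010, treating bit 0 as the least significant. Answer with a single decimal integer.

23

v = 01011111010
Shift right by 5: 010111
Mask low 5 bits: 10111 = 23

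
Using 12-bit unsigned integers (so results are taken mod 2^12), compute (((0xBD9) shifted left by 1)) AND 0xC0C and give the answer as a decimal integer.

0xBD9 = 101111011001
→ shifted left by 1 (mod 2^12) → 011110110010 = 1970
0xC0C = 110000001100
→ AND → 010000000000 = 1024

1024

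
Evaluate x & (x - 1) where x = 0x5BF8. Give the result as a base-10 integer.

x = 101101111111000 = 23544
x - 1 = 101101111110111
AND   = 101101111110000 = 23536
(x & (x - 1) clears the lowest set bit of x.)

23536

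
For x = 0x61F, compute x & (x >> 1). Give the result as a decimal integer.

x = 11000011111 = 1567
x>>1 = 01100001111
AND  = 01000001111 = 527
(x & (x >> 1) has a 1 wherever x has two consecutive 1 bits.)

527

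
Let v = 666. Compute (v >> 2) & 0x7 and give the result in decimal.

6

v = 1010011010
Shift right by 2: 10100110
Mask low 3 bits: 110 = 6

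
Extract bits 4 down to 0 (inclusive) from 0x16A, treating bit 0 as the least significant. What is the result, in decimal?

v = 101101010
Shift right by 0: 101101010
Mask low 5 bits: 01010 = 10

10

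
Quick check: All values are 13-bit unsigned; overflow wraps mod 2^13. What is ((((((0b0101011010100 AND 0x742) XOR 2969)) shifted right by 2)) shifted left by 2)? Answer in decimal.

0b0101011010100 = 0101011010100
0x742 = 0011101000010
→ AND → 0001001000000 = 576
2969 = 0101110011001
→ XOR → 0100111011001 = 2521
→ shifted right by 2 → 0001001110110 = 630
→ shifted left by 2 (mod 2^13) → 0100111011000 = 2520

2520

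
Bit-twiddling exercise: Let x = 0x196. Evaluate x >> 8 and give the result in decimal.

1

0x196 = 110010110
shift right by 8 → 000000001 = 1
(equivalently, floor(406 / 256))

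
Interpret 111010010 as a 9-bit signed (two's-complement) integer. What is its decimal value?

pattern = 111010010 (MSB is 1 ⇒ negative)
Invert: 000101101, add 1 → 000101110 = 46, so the value is -46.
(Equivalently: 466 - 2^9 = 466 - 512 = -46.)

-46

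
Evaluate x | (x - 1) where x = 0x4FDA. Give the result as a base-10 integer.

x = 100111111011010 = 20442
x - 1 = 100111111011001
OR    = 100111111011011 = 20443
(x | (x - 1) sets all bits below the lowest set bit.)

20443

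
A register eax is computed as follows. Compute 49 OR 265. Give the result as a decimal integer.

49 = 000110001
265 = 100001001
 OR → 100111001 = 313

313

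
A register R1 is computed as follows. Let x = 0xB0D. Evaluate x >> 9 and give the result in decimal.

0xB0D = 101100001101
shift right by 9 → 000000000101 = 5
(equivalently, floor(2829 / 512))

5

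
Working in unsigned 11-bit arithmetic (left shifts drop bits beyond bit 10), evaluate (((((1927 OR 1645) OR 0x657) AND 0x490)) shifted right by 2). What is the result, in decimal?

292

1927 = 11110000111
1645 = 11001101101
→ OR → 11111101111 = 2031
0x657 = 11001010111
→ OR → 11111111111 = 2047
0x490 = 10010010000
→ AND → 10010010000 = 1168
→ shifted right by 2 → 00100100100 = 292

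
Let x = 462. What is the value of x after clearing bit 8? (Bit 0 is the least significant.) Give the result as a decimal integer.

206

x = 00111001110
bit 8 is currently 1; clear it via x & ~(1 << 8) = x & ~256
→ 00011001110 = 206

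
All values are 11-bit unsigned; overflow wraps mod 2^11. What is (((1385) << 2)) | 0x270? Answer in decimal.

1385 = 10101101001
→ << 2 (mod 2^11) → 10110100100 = 1444
0x270 = 01001110000
→ | → 11111110100 = 2036

2036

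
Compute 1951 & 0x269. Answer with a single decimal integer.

521

1951 = 11110011111
0x269 = 01001101001
AND → 01000001001 = 521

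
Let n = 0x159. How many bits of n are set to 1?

5

0x159 = 101011001
Count the 1s: 1 + 1 + 1 + 1 + 1 = 5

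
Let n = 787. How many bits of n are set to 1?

5

787 = 1100010011
Count the 1s: 1 + 1 + 1 + 1 + 1 = 5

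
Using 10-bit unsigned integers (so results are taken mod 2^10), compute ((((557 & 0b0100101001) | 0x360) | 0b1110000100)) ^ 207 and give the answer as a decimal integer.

557 = 1000101101
0b0100101001 = 0100101001
→ & → 0000101001 = 41
0x360 = 1101100000
→ | → 1101101001 = 873
0b1110000100 = 1110000100
→ | → 1111101101 = 1005
207 = 0011001111
→ ^ → 1100100010 = 802

802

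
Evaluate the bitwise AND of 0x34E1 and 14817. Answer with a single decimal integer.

0x34E1 = 11010011100001
14817 = 11100111100001
AND → 11000011100001 = 12513

12513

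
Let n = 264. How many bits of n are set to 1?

2

264 = 100001000
Count the 1s: 1 + 1 = 2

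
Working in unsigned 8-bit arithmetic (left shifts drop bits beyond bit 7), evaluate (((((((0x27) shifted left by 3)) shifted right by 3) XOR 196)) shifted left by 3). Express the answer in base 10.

0x27 = 00100111
→ shifted left by 3 (mod 2^8) → 00111000 = 56
→ shifted right by 3 → 00000111 = 7
196 = 11000100
→ XOR → 11000011 = 195
→ shifted left by 3 (mod 2^8) → 00011000 = 24

24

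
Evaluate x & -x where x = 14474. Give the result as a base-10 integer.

x = 11100010001010 = 14474
-x (two's complement) = …00011101110110
AND   = 00000000000010 = 2
(x & -x isolates the lowest set bit of x.)

2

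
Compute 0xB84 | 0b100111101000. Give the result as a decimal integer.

0xB84 = 101110000100
b = 100111101000
 OR → 101111101100 = 3052

3052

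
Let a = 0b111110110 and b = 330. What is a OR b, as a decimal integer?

510

a = 111110110
330 = 101001010
 OR → 111111110 = 510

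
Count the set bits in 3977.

7

3977 = 111110001001
Count the 1s: 1 + 1 + 1 + 1 + 1 + 1 + 1 = 7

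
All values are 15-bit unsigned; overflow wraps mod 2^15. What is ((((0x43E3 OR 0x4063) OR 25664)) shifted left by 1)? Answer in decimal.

20422

0x43E3 = 100001111100011
0x4063 = 100000001100011
→ OR → 100001111100011 = 17379
25664 = 110010001000000
→ OR → 110011111100011 = 26595
→ shifted left by 1 (mod 2^15) → 100111111000110 = 20422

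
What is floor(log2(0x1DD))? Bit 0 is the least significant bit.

0x1DD = 111011101
The topmost 1 is at position 8 (since 2^8 = 256 ≤ 477 < 512).

8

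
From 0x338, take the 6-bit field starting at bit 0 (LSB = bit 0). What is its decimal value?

56

v = 01100111000
Shift right by 0: 01100111000
Mask low 6 bits: 111000 = 56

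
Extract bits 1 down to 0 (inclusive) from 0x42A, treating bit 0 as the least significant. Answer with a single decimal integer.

2

v = 10000101010
Shift right by 0: 10000101010
Mask low 2 bits: 10 = 2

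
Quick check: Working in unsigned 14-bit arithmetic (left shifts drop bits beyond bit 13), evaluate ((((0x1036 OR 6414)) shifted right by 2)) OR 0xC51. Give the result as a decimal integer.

0x1036 = 01000000110110
6414 = 01100100001110
→ OR → 01100100111110 = 6462
→ shifted right by 2 → 00011001001111 = 1615
0xC51 = 00110001010001
→ OR → 00111001011111 = 3679

3679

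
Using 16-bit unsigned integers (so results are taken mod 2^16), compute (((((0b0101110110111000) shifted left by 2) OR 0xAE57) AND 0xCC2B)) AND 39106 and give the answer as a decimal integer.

0b0101110110111000 = 0101110110111000
→ shifted left by 2 (mod 2^16) → 0111011011100000 = 30432
0xAE57 = 1010111001010111
→ OR → 1111111011110111 = 65271
0xCC2B = 1100110000101011
→ AND → 1100110000100011 = 52259
39106 = 1001100011000010
→ AND → 1000100000000010 = 34818

34818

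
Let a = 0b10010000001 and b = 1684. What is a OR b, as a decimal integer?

1685

a = 10010000001
1684 = 11010010100
 OR → 11010010101 = 1685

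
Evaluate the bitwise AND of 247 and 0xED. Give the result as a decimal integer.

229

247 = 11110111
0xED = 11101101
AND → 11100101 = 229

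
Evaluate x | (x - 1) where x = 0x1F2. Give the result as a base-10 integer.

499

x = 111110010 = 498
x - 1 = 111110001
OR    = 111110011 = 499
(x | (x - 1) sets all bits below the lowest set bit.)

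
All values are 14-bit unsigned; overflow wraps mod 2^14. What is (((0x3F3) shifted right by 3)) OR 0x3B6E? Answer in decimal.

15230

0x3F3 = 00001111110011
→ shifted right by 3 → 00000001111110 = 126
0x3B6E = 11101101101110
→ OR → 11101101111110 = 15230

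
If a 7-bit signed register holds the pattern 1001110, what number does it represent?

pattern = 1001110 (MSB is 1 ⇒ negative)
Invert: 0110001, add 1 → 0110010 = 50, so the value is -50.
(Equivalently: 78 - 2^7 = 78 - 128 = -50.)

-50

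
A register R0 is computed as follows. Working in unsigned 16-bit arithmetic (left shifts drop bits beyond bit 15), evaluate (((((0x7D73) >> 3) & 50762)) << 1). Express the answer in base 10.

0x7D73 = 0111110101110011
→ >> 3 → 0000111110101110 = 4014
50762 = 1100011001001010
→ & → 0000011000001010 = 1546
→ << 1 (mod 2^16) → 0000110000010100 = 3092

3092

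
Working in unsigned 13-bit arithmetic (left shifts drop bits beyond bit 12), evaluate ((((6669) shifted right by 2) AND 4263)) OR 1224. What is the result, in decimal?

1227

6669 = 1101000001101
→ shifted right by 2 → 0011010000011 = 1667
4263 = 1000010100111
→ AND → 0000010000011 = 131
1224 = 0010011001000
→ OR → 0010011001011 = 1227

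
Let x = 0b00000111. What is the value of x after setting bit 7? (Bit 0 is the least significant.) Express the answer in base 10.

x = 00000111
bit 7 is currently 0; set it via x | (1 << 7) = x | 128
→ 10000111 = 135

135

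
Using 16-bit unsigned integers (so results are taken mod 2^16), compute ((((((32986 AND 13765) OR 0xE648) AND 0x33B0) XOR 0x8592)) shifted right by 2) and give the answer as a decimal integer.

32986 = 1000000011011010
13765 = 0011010111000101
→ AND → 0000000011000000 = 192
0xE648 = 1110011001001000
→ OR → 1110011011001000 = 59080
0x33B0 = 0011001110110000
→ AND → 0010001010000000 = 8832
0x8592 = 1000010110010010
→ XOR → 1010011100010010 = 42770
→ shifted right by 2 → 0010100111000100 = 10692

10692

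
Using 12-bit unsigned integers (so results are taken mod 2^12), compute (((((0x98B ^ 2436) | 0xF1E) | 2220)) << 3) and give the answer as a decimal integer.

0x98B = 100110001011
2436 = 100110000100
→ ^ → 000000001111 = 15
0xF1E = 111100011110
→ | → 111100011111 = 3871
2220 = 100010101100
→ | → 111110111111 = 4031
→ << 3 (mod 2^12) → 110111111000 = 3576

3576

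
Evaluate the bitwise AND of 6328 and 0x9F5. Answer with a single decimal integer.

2224

6328 = 1100010111000
0x9F5 = 0100111110101
AND → 0100010110000 = 2224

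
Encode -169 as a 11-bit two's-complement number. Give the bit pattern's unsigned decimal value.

169 in 11 bits: 00010101001
Invert: 11101010110
Add 1:  11101010111 = 1879
(Check: 2^11 - 169 = 2048 - 169 = 1879.)

1879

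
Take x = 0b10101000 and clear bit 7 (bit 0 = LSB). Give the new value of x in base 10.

40

x = 10101000
bit 7 is currently 1; clear it via x & ~(1 << 7) = x & ~128
→ 00101000 = 40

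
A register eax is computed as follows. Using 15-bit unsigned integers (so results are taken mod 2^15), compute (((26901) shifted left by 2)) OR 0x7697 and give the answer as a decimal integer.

30423

26901 = 110100100010101
→ shifted left by 2 (mod 2^15) → 010010001010100 = 9300
0x7697 = 111011010010111
→ OR → 111011011010111 = 30423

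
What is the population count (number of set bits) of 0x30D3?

0x30D3 = 11000011010011
Count the 1s: 1 + 1 + 1 + 1 + 1 + 1 + 1 = 7

7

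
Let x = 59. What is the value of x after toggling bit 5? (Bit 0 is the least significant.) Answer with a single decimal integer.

x = 00111011
bit 5 is currently 1; toggle it via x ^ (1 << 5) = x ^ 32
→ 00011011 = 27

27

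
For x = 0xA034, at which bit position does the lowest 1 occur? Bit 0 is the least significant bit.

2

0xA034 = 1010000000110100
Trailing zeros: 2, so the lowest set bit is bit 2 (value 4).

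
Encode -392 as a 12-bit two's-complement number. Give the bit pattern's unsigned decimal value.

3704

392 in 12 bits: 000110001000
Invert: 111001110111
Add 1:  111001111000 = 3704
(Check: 2^12 - 392 = 4096 - 392 = 3704.)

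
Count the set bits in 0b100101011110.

n = 100101011110
Count the 1s: 1 + 1 + 1 + 1 + 1 + 1 + 1 = 7

7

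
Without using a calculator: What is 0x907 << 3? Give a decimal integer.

18488

0x907 = 000100100000111
shift left by 3 → 100100000111000 = 18488
(equivalently, 2311 × 2^3 = 2311 × 8)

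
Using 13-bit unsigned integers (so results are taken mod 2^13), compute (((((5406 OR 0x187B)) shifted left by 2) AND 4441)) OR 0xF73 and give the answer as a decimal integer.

5406 = 1010100011110
0x187B = 1100001111011
→ OR → 1110101111111 = 7551
→ shifted left by 2 (mod 2^13) → 1010111111100 = 5628
4441 = 1000101011001
→ AND → 1000101011000 = 4440
0xF73 = 0111101110011
→ OR → 1111101111011 = 8059

8059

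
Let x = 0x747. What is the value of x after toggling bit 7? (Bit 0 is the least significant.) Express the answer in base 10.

x = 11101000111
bit 7 is currently 0; toggle it via x ^ (1 << 7) = x ^ 128
→ 11111000111 = 1991

1991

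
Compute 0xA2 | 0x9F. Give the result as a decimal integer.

191

0xA2 = 10100010
0x9F = 10011111
 OR → 10111111 = 191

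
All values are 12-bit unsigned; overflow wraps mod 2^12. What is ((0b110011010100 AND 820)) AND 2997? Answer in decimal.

20

0b110011010100 = 110011010100
820 = 001100110100
→ AND → 000000010100 = 20
2997 = 101110110101
→ AND → 000000010100 = 20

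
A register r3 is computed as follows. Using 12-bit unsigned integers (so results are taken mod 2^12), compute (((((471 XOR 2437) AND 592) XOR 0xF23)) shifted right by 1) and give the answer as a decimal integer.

1977

471 = 000111010111
2437 = 100110000101
→ XOR → 100001010010 = 2130
592 = 001001010000
→ AND → 000001010000 = 80
0xF23 = 111100100011
→ XOR → 111101110011 = 3955
→ shifted right by 1 → 011110111001 = 1977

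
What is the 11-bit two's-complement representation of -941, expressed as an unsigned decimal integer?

1107

941 in 11 bits: 01110101101
Invert: 10001010010
Add 1:  10001010011 = 1107
(Check: 2^11 - 941 = 2048 - 941 = 1107.)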